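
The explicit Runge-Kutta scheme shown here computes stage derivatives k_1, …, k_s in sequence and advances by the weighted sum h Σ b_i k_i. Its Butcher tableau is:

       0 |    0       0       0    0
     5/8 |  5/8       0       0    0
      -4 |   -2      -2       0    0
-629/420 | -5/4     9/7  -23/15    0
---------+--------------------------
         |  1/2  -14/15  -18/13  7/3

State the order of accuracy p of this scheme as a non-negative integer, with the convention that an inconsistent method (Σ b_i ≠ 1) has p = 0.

0

b = (1/2, -14/15, -18/13, 7/3)
c = (0, 5/8, -4, -629/420)
Ac = (0, 0, -5/4, 5827/840)
Σ b_i: 1/2·1 + (-14/15)·1 + (-18/13)·1 + 7/3·1 = 67/130 ≠ 1 ⇒ order 0.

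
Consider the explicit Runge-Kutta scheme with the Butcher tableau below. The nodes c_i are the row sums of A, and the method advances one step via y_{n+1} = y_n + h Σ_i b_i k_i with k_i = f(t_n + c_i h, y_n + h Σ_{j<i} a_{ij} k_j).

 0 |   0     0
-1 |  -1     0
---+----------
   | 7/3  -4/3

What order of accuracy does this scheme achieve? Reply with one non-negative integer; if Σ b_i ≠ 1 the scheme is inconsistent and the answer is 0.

b = (7/3, -4/3)
c = (0, -1)
Σ b_i: 7/3·1 + (-4/3)·1 = 1 ✓
b·c: (-4/3)·(-1) = 4/3 ≠ 1/2 ⇒ order 1.

1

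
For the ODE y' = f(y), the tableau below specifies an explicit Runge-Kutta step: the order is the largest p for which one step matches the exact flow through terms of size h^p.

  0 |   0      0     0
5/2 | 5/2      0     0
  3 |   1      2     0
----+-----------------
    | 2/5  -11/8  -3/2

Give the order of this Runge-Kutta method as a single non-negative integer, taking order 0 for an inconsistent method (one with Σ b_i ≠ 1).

0

b = (2/5, -11/8, -3/2)
c = (0, 5/2, 3)
Ac = (0, 0, 5)
Σ b_i: 2/5·1 + (-11/8)·1 + (-3/2)·1 = -99/40 ≠ 1 ⇒ order 0.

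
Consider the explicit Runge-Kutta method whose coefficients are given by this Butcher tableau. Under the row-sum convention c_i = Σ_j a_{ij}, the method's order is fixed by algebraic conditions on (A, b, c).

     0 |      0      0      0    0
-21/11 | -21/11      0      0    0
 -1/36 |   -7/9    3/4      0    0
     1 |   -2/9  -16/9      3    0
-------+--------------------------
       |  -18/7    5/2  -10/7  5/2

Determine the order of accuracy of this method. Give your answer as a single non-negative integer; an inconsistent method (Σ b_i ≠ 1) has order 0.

1

b = (-18/7, 5/2, -10/7, 5/2)
c = (0, -21/11, -1/36, 1)
Ac = (0, 0, -63/44, 437/132)
Σ b_i: (-18/7)·1 + 5/2·1 + (-10/7)·1 + 5/2·1 = 1 ✓
b·c: 5/2·(-21/11) + (-10/7)·(-1/36) + 5/2·1 = -3095/1386 ≠ 1/2 ⇒ order 1.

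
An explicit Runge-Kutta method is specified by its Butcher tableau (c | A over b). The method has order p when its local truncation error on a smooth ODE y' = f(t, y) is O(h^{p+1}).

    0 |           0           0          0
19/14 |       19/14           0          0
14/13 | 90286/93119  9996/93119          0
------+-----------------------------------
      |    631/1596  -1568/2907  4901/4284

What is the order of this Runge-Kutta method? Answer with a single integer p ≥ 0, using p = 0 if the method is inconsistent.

b = (631/1596, -1568/2907, 4901/4284)
c = (0, 19/14, 14/13)
Ac = (0, 0, 714/4901)
Σ b_i: 631/1596·1 + (-1568/2907)·1 + 4901/4284·1 = 1 ✓
b·c: (-1568/2907)·19/14 + 4901/4284·14/13 = 1/2 ✓
b·c²: (-1568/2907)·361/196 + 4901/4284·196/169 = 1/3 ✓
b·Ac: 4901/4284·714/4901 = 1/6 ✓; 3 stages ⇒ order 3.

3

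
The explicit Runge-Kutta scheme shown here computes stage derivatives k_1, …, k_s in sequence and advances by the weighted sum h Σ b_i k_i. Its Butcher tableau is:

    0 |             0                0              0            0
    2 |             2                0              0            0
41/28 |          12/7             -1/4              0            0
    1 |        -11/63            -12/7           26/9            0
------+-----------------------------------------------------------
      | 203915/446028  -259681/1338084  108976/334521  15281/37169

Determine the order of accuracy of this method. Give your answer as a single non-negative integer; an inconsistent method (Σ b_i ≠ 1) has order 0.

b = (203915/446028, -259681/1338084, 108976/334521, 15281/37169)
c = (0, 2, 41/28, 1)
Ac = (0, 0, -1/2, 101/126)
Σ b_i: 203915/446028·1 + (-259681/1338084)·1 + 108976/334521·1 + 15281/37169·1 = 1 ✓
b·c: (-259681/1338084)·2 + 108976/334521·41/28 + 15281/37169·1 = 1/2 ✓
b·c²: (-259681/1338084)·4 + 108976/334521·1681/784 + 15281/37169·1 = 1/3 ✓
b·Ac: 108976/334521·(-1/2) + 15281/37169·101/126 = 1/6 ✓
b·c³: (-259681/1338084)·8 + 108976/334521·68921/21952 + 15281/37169·1 = -370435/3122196 ≠ 1/4 ⇒ order 3.
b·(c∘Ac): 108976/334521·(-41/56) + 15281/37169·101/126 = 60911/669042 ≠ 1/8
b·Ac²: 108976/334521·(-1) + 15281/37169·(-2339/3528) = -3736231/6244392 ≠ 1/12
b·A²c: 15281/37169·(-13/9) = -198653/334521 ≠ 1/24

3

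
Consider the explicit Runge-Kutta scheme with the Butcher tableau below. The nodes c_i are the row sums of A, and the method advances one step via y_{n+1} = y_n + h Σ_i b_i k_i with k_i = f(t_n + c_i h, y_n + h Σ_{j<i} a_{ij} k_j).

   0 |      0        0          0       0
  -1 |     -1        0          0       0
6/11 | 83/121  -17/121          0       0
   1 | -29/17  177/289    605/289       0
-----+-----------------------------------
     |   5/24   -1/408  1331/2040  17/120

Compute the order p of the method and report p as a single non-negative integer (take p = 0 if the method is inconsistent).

b = (5/24, -1/408, 1331/2040, 17/120)
c = (0, -1, 6/11, 1)
Ac = (0, 0, 17/121, 9/17)
Σ b_i: 5/24·1 + (-1/408)·1 + 1331/2040·1 + 17/120·1 = 1 ✓
b·c: (-1/408)·(-1) + 1331/2040·6/11 + 17/120·1 = 1/2 ✓
b·c²: (-1/408)·1 + 1331/2040·36/121 + 17/120·1 = 1/3 ✓
b·Ac: 1331/2040·17/121 + 17/120·9/17 = 1/6 ✓
b·c³: (-1/408)·(-1) + 1331/2040·216/1331 + 17/120·1 = 1/4 ✓
b·(c∘Ac): 1331/2040·102/1331 + 17/120·9/17 = 1/8 ✓
b·Ac²: 1331/2040·(-17/121) + 17/120·21/17 = 1/12 ✓
b·A²c: 17/120·5/17 = 1/24 ✓; 4 stages ⇒ order 4.

4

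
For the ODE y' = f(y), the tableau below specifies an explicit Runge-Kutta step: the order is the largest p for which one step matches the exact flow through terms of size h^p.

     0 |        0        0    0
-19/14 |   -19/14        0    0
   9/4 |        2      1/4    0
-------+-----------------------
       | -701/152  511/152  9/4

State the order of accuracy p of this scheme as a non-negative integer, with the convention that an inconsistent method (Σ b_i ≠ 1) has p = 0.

2

b = (-701/152, 511/152, 9/4)
c = (0, -19/14, 9/4)
Ac = (0, 0, -19/56)
Σ b_i: (-701/152)·1 + 511/152·1 + 9/4·1 = 1 ✓
b·c: 511/152·(-19/14) + 9/4·9/4 = 1/2 ✓
b·c²: 511/152·361/196 + 9/4·81/16 = 7877/448 ≠ 1/3 ⇒ order 2.
b·Ac: 9/4·(-19/56) = -171/224 ≠ 1/6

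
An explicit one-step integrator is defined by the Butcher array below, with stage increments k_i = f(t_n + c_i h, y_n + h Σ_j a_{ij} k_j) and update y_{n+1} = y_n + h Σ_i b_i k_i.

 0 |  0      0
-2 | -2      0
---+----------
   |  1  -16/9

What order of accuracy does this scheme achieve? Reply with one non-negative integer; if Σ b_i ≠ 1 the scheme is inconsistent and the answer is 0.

0

b = (1, -16/9)
c = (0, -2)
Σ b_i: 1·1 + (-16/9)·1 = -7/9 ≠ 1 ⇒ order 0.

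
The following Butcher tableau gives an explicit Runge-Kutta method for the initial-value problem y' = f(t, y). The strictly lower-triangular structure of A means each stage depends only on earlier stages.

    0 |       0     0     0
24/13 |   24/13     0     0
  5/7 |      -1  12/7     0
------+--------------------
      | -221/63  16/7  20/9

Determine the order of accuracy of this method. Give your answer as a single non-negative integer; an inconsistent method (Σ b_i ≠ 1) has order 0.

1

b = (-221/63, 16/7, 20/9)
c = (0, 24/13, 5/7)
Ac = (0, 0, 288/91)
Σ b_i: (-221/63)·1 + 16/7·1 + 20/9·1 = 1 ✓
b·c: 16/7·24/13 + 20/9·5/7 = 4756/819 ≠ 1/2 ⇒ order 1.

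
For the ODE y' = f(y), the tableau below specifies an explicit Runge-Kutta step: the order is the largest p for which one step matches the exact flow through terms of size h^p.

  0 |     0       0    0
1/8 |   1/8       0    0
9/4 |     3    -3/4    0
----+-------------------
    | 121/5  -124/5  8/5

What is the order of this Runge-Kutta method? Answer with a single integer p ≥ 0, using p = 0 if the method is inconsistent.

b = (121/5, -124/5, 8/5)
c = (0, 1/8, 9/4)
Ac = (0, 0, -3/32)
Σ b_i: 121/5·1 + (-124/5)·1 + 8/5·1 = 1 ✓
b·c: (-124/5)·1/8 + 8/5·9/4 = 1/2 ✓
b·c²: (-124/5)·1/64 + 8/5·81/16 = 617/80 ≠ 1/3 ⇒ order 2.
b·Ac: 8/5·(-3/32) = -3/20 ≠ 1/6

2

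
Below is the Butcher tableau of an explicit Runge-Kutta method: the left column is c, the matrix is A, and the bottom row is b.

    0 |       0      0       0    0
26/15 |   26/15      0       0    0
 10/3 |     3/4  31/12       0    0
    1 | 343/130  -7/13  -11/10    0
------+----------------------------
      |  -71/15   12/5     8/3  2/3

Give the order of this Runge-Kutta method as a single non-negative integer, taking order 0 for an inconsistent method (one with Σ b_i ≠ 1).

1

b = (-71/15, 12/5, 8/3, 2/3)
c = (0, 26/15, 10/3, 1)
Ac = (0, 0, 403/90, -23/5)
Σ b_i: (-71/15)·1 + 12/5·1 + 8/3·1 + 2/3·1 = 1 ✓
b·c: 12/5·26/15 + 8/3·10/3 + 2/3·1 = 3086/225 ≠ 1/2 ⇒ order 1.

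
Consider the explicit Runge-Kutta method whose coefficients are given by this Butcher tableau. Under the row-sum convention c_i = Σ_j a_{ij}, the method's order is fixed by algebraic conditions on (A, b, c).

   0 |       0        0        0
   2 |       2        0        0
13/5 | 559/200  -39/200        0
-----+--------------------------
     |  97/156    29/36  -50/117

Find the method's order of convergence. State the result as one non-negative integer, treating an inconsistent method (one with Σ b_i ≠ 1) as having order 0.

b = (97/156, 29/36, -50/117)
c = (0, 2, 13/5)
Ac = (0, 0, -39/100)
Σ b_i: 97/156·1 + 29/36·1 + (-50/117)·1 = 1 ✓
b·c: 29/36·2 + (-50/117)·13/5 = 1/2 ✓
b·c²: 29/36·4 + (-50/117)·169/25 = 1/3 ✓
b·Ac: (-50/117)·(-39/100) = 1/6 ✓; 3 stages ⇒ order 3.

3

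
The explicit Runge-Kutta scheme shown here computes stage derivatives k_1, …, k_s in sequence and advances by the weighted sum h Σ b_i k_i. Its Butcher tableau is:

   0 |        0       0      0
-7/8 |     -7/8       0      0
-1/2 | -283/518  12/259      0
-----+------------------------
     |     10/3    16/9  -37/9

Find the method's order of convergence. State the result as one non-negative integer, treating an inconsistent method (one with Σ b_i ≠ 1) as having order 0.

3

b = (10/3, 16/9, -37/9)
c = (0, -7/8, -1/2)
Ac = (0, 0, -3/74)
Σ b_i: 10/3·1 + 16/9·1 + (-37/9)·1 = 1 ✓
b·c: 16/9·(-7/8) + (-37/9)·(-1/2) = 1/2 ✓
b·c²: 16/9·49/64 + (-37/9)·1/4 = 1/3 ✓
b·Ac: (-37/9)·(-3/74) = 1/6 ✓; 3 stages ⇒ order 3.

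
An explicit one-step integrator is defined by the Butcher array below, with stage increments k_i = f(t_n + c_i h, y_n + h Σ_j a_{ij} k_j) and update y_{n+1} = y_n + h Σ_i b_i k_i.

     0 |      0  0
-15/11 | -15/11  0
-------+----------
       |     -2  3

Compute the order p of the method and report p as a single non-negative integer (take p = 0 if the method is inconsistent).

b = (-2, 3)
c = (0, -15/11)
Σ b_i: (-2)·1 + 3·1 = 1 ✓
b·c: 3·(-15/11) = -45/11 ≠ 1/2 ⇒ order 1.

1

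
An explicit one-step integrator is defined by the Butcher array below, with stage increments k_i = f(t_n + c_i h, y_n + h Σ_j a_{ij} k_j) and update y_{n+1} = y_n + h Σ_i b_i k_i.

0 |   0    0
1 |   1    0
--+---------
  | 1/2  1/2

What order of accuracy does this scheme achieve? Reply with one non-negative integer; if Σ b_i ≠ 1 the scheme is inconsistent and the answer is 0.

b = (1/2, 1/2)
c = (0, 1)
Σ b_i: 1/2·1 + 1/2·1 = 1 ✓
b·c: 1/2·1 = 1/2 ✓; 2 stages ⇒ order 2.

2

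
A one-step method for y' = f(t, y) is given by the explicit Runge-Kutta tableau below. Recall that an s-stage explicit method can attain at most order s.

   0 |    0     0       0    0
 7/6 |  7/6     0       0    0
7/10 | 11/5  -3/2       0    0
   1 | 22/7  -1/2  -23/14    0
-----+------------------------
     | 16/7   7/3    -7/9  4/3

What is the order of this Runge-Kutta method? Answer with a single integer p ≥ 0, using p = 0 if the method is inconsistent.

0

b = (16/7, 7/3, -7/9, 4/3)
c = (0, 7/6, 7/10, 1)
Ac = (0, 0, -7/4, -26/15)
Σ b_i: 16/7·1 + 7/3·1 + (-7/9)·1 + 4/3·1 = 326/63 ≠ 1 ⇒ order 0.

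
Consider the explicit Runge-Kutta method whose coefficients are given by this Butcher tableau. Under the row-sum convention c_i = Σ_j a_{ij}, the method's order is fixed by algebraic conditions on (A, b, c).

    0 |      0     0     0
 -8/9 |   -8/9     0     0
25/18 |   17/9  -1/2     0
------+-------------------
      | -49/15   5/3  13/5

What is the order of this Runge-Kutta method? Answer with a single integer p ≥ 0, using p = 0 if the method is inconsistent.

b = (-49/15, 5/3, 13/5)
c = (0, -8/9, 25/18)
Ac = (0, 0, 4/9)
Σ b_i: (-49/15)·1 + 5/3·1 + 13/5·1 = 1 ✓
b·c: 5/3·(-8/9) + 13/5·25/18 = 115/54 ≠ 1/2 ⇒ order 1.

1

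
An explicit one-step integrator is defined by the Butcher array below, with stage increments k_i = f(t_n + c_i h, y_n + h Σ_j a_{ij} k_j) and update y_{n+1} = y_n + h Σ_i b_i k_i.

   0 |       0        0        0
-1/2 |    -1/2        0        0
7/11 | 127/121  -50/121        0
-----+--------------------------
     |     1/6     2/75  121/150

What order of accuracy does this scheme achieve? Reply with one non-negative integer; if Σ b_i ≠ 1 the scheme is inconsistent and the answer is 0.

3

b = (1/6, 2/75, 121/150)
c = (0, -1/2, 7/11)
Ac = (0, 0, 25/121)
Σ b_i: 1/6·1 + 2/75·1 + 121/150·1 = 1 ✓
b·c: 2/75·(-1/2) + 121/150·7/11 = 1/2 ✓
b·c²: 2/75·1/4 + 121/150·49/121 = 1/3 ✓
b·Ac: 121/150·25/121 = 1/6 ✓; 3 stages ⇒ order 3.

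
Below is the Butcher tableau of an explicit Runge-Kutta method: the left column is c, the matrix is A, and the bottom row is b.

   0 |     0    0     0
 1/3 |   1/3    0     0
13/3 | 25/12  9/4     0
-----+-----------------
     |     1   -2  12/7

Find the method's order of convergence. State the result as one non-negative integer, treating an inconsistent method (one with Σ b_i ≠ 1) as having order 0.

b = (1, -2, 12/7)
c = (0, 1/3, 13/3)
Ac = (0, 0, 3/4)
Σ b_i: 1·1 + (-2)·1 + 12/7·1 = 5/7 ≠ 1 ⇒ order 0.

0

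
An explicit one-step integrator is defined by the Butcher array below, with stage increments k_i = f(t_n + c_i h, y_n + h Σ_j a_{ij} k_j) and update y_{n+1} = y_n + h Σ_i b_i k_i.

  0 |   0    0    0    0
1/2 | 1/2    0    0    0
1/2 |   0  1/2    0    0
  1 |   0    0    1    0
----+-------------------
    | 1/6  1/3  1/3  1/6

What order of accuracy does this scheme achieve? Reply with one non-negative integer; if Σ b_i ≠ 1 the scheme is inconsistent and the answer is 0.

4

b = (1/6, 1/3, 1/3, 1/6)
c = (0, 1/2, 1/2, 1)
Ac = (0, 0, 1/4, 1/2)
Σ b_i: 1/6·1 + 1/3·1 + 1/3·1 + 1/6·1 = 1 ✓
b·c: 1/3·1/2 + 1/3·1/2 + 1/6·1 = 1/2 ✓
b·c²: 1/3·1/4 + 1/3·1/4 + 1/6·1 = 1/3 ✓
b·Ac: 1/3·1/4 + 1/6·1/2 = 1/6 ✓
b·c³: 1/3·1/8 + 1/3·1/8 + 1/6·1 = 1/4 ✓
b·(c∘Ac): 1/3·1/8 + 1/6·1/2 = 1/8 ✓
b·Ac²: 1/3·1/8 + 1/6·1/4 = 1/12 ✓
b·A²c: 1/6·1/4 = 1/24 ✓; 4 stages ⇒ order 4.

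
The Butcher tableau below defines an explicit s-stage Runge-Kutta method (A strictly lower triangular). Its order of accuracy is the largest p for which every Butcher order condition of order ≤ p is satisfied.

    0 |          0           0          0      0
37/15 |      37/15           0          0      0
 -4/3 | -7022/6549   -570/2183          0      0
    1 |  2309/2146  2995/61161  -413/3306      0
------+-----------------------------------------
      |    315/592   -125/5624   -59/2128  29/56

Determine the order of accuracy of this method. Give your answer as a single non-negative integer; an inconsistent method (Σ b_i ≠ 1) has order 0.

b = (315/592, -125/5624, -59/2128, 29/56)
c = (0, 37/15, -4/3, 1)
Ac = (0, 0, -38/59, 25/87)
Σ b_i: 315/592·1 + (-125/5624)·1 + (-59/2128)·1 + 29/56·1 = 1 ✓
b·c: (-125/5624)·37/15 + (-59/2128)·(-4/3) + 29/56·1 = 1/2 ✓
b·c²: (-125/5624)·1369/225 + (-59/2128)·16/9 + 29/56·1 = 1/3 ✓
b·Ac: (-59/2128)·(-38/59) + 29/56·25/87 = 1/6 ✓
b·c³: (-125/5624)·50653/3375 + (-59/2128)·(-64/27) + 29/56·1 = 1/4 ✓
b·(c∘Ac): (-59/2128)·152/177 + 29/56·25/87 = 1/8 ✓
b·Ac²: (-59/2128)·(-1406/885) + 29/56·11/145 = 1/12 ✓
b·A²c: 29/56·7/87 = 1/24 ✓; 4 stages ⇒ order 4.

4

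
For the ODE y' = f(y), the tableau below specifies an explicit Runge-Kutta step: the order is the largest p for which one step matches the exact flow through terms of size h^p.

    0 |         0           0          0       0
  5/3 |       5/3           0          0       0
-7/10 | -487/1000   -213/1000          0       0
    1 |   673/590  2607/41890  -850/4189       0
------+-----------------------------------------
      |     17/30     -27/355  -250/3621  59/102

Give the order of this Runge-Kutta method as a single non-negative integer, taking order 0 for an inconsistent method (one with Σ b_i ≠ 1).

4

b = (17/30, -27/355, -250/3621, 59/102)
c = (0, 5/3, -7/10, 1)
Ac = (0, 0, -71/200, 29/118)
Σ b_i: 17/30·1 + (-27/355)·1 + (-250/3621)·1 + 59/102·1 = 1 ✓
b·c: (-27/355)·5/3 + (-250/3621)·(-7/10) + 59/102·1 = 1/2 ✓
b·c²: (-27/355)·25/9 + (-250/3621)·49/100 + 59/102·1 = 1/3 ✓
b·Ac: (-250/3621)·(-71/200) + 59/102·29/118 = 1/6 ✓
b·c³: (-27/355)·125/27 + (-250/3621)·(-343/1000) + 59/102·1 = 1/4 ✓
b·(c∘Ac): (-250/3621)·497/2000 + 59/102·29/118 = 1/8 ✓
b·Ac²: (-250/3621)·(-71/120) + 59/102·13/177 = 1/12 ✓
b·A²c: 59/102·17/236 = 1/24 ✓; 4 stages ⇒ order 4.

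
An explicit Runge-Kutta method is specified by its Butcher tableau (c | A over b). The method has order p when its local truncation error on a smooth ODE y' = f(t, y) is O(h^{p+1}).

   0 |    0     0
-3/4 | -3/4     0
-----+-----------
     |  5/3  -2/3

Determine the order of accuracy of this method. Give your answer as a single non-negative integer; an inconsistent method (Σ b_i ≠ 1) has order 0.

2

b = (5/3, -2/3)
c = (0, -3/4)
Σ b_i: 5/3·1 + (-2/3)·1 = 1 ✓
b·c: (-2/3)·(-3/4) = 1/2 ✓; 2 stages ⇒ order 2.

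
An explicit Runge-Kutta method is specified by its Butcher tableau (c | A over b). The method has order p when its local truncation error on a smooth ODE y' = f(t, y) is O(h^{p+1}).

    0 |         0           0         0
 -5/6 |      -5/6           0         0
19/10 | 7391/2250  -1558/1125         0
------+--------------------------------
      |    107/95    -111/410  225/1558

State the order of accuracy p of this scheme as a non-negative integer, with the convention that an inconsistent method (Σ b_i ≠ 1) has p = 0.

b = (107/95, -111/410, 225/1558)
c = (0, -5/6, 19/10)
Ac = (0, 0, 779/675)
Σ b_i: 107/95·1 + (-111/410)·1 + 225/1558·1 = 1 ✓
b·c: (-111/410)·(-5/6) + 225/1558·19/10 = 1/2 ✓
b·c²: (-111/410)·25/36 + 225/1558·361/100 = 1/3 ✓
b·Ac: 225/1558·779/675 = 1/6 ✓; 3 stages ⇒ order 3.

3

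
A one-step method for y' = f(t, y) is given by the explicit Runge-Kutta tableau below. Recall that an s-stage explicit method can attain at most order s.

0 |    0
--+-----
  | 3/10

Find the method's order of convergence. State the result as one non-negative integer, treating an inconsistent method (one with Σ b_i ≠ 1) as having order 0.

0

b = (3/10)
c = (0)
Σ b_i: 3/10·1 = 3/10 ≠ 1 ⇒ order 0.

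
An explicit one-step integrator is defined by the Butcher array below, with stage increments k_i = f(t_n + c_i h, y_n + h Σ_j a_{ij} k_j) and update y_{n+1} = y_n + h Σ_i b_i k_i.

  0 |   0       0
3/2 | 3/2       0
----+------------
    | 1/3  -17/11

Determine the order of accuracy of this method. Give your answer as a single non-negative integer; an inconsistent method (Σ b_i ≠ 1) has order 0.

b = (1/3, -17/11)
c = (0, 3/2)
Σ b_i: 1/3·1 + (-17/11)·1 = -40/33 ≠ 1 ⇒ order 0.

0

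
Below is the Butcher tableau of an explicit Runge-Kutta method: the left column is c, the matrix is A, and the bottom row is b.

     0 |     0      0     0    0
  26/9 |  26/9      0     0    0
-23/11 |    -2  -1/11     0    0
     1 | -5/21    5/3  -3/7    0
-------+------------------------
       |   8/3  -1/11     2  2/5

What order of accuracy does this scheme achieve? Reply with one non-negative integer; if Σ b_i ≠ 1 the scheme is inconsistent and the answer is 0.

0

b = (8/3, -1/11, 2, 2/5)
c = (0, 26/9, -23/11, 1)
Ac = (0, 0, -26/99, 11873/2079)
Σ b_i: 8/3·1 + (-1/11)·1 + 2·1 + 2/5·1 = 821/165 ≠ 1 ⇒ order 0.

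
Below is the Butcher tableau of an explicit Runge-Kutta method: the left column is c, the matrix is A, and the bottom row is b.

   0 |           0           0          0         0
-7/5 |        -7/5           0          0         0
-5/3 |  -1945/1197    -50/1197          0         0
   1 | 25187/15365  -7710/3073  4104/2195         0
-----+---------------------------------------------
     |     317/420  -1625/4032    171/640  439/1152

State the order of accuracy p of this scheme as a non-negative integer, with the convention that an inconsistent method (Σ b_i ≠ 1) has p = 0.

b = (317/420, -1625/4032, 171/640, 439/1152)
c = (0, -7/5, -5/3, 1)
Ac = (0, 0, 10/171, 174/439)
Σ b_i: 317/420·1 + (-1625/4032)·1 + 171/640·1 + 439/1152·1 = 1 ✓
b·c: (-1625/4032)·(-7/5) + 171/640·(-5/3) + 439/1152·1 = 1/2 ✓
b·c²: (-1625/4032)·49/25 + 171/640·25/9 + 439/1152·1 = 1/3 ✓
b·Ac: 171/640·10/171 + 439/1152·174/439 = 1/6 ✓
b·c³: (-1625/4032)·(-343/125) + 171/640·(-125/27) + 439/1152·1 = 1/4 ✓
b·(c∘Ac): 171/640·(-50/513) + 439/1152·174/439 = 1/8 ✓
b·Ac²: 171/640·(-14/171) + 439/1152·606/2195 = 1/12 ✓
b·A²c: 439/1152·48/439 = 1/24 ✓; 4 stages ⇒ order 4.

4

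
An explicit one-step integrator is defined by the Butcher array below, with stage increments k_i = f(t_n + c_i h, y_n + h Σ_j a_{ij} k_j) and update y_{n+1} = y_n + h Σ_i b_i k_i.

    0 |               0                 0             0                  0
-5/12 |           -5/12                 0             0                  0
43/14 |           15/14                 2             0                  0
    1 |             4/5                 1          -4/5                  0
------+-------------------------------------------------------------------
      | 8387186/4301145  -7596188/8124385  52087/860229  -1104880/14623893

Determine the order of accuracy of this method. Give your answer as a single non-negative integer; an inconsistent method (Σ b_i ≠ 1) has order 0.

3

b = (8387186/4301145, -7596188/8124385, 52087/860229, -1104880/14623893)
c = (0, -5/12, 43/14, 1)
Ac = (0, 0, -5/6, -1207/420)
Σ b_i: 8387186/4301145·1 + (-7596188/8124385)·1 + 52087/860229·1 + (-1104880/14623893)·1 = 1 ✓
b·c: (-7596188/8124385)·(-5/12) + 52087/860229·43/14 + (-1104880/14623893)·1 = 1/2 ✓
b·c²: (-7596188/8124385)·25/144 + 52087/860229·1849/196 + (-1104880/14623893)·1 = 1/3 ✓
b·Ac: 52087/860229·(-5/6) + (-1104880/14623893)·(-1207/420) = 1/6 ✓
b·c³: (-7596188/8124385)·(-125/1728) + 52087/860229·79507/2744 + (-1104880/14623893)·1 = 504807031/289036944 ≠ 1/4 ⇒ order 3.
b·(c∘Ac): 52087/860229·(-215/84) + (-1104880/14623893)·(-1207/420) = 641513/10322748 ≠ 1/8
b·Ac²: 52087/860229·25/72 + (-1104880/14623893)·(-260131/35280) = 1420288843/2456814024 ≠ 1/12
b·A²c: (-1104880/14623893)·2/3 = -2209760/43871679 ≠ 1/24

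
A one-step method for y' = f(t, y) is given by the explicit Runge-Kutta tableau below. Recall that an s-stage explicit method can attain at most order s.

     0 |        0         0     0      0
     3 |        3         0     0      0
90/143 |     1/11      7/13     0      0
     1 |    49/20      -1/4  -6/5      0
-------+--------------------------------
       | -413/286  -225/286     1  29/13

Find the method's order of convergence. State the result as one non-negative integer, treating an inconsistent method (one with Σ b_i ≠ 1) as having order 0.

2

b = (-413/286, -225/286, 1, 29/13)
c = (0, 3, 90/143, 1)
Ac = (0, 0, 21/13, -861/572)
Σ b_i: (-413/286)·1 + (-225/286)·1 + 1·1 + 29/13·1 = 1 ✓
b·c: (-225/286)·3 + 1·90/143 + 29/13·1 = 1/2 ✓
b·c²: (-225/286)·9 + 1·8100/20449 + 29/13·1 = -182141/40898 ≠ 1/3 ⇒ order 2.
b·Ac: 1·21/13 + 29/13·(-861/572) = -12957/7436 ≠ 1/6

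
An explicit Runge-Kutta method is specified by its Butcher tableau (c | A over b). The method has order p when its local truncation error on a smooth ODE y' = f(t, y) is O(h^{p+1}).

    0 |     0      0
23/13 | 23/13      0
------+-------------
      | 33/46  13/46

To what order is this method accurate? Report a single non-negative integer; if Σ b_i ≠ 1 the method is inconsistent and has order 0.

2

b = (33/46, 13/46)
c = (0, 23/13)
Σ b_i: 33/46·1 + 13/46·1 = 1 ✓
b·c: 13/46·23/13 = 1/2 ✓; 2 stages ⇒ order 2.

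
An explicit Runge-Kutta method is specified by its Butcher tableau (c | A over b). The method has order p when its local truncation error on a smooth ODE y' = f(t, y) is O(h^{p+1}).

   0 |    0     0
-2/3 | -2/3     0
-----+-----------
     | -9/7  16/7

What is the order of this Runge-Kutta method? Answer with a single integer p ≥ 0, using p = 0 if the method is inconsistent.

b = (-9/7, 16/7)
c = (0, -2/3)
Σ b_i: (-9/7)·1 + 16/7·1 = 1 ✓
b·c: 16/7·(-2/3) = -32/21 ≠ 1/2 ⇒ order 1.

1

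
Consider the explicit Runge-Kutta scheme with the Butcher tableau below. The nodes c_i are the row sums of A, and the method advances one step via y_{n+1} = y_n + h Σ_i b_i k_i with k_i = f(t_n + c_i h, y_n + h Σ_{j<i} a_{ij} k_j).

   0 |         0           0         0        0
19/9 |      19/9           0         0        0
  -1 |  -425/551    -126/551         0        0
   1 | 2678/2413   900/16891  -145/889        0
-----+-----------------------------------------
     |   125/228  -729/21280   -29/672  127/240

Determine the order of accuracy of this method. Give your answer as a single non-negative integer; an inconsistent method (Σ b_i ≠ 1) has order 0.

4

b = (125/228, -729/21280, -29/672, 127/240)
c = (0, 19/9, -1, 1)
Ac = (0, 0, -14/29, 35/127)
Σ b_i: 125/228·1 + (-729/21280)·1 + (-29/672)·1 + 127/240·1 = 1 ✓
b·c: (-729/21280)·19/9 + (-29/672)·(-1) + 127/240·1 = 1/2 ✓
b·c²: (-729/21280)·361/81 + (-29/672)·1 + 127/240·1 = 1/3 ✓
b·Ac: (-29/672)·(-14/29) + 127/240·35/127 = 1/6 ✓
b·c³: (-729/21280)·6859/729 + (-29/672)·(-1) + 127/240·1 = 1/4 ✓
b·(c∘Ac): (-29/672)·14/29 + 127/240·35/127 = 1/8 ✓
b·Ac²: (-29/672)·(-266/261) + 127/240·85/1143 = 1/12 ✓
b·A²c: 127/240·10/127 = 1/24 ✓; 4 stages ⇒ order 4.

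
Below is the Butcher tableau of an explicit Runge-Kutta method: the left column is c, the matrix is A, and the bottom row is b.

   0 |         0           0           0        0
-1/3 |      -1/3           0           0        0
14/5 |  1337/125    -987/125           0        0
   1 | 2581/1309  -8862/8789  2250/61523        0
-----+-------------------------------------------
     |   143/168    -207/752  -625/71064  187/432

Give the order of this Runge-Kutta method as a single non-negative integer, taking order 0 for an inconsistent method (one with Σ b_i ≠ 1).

4

b = (143/168, -207/752, -625/71064, 187/432)
c = (0, -1/3, 14/5, 1)
Ac = (0, 0, 329/125, 82/187)
Σ b_i: 143/168·1 + (-207/752)·1 + (-625/71064)·1 + 187/432·1 = 1 ✓
b·c: (-207/752)·(-1/3) + (-625/71064)·14/5 + 187/432·1 = 1/2 ✓
b·c²: (-207/752)·1/9 + (-625/71064)·196/25 + 187/432·1 = 1/3 ✓
b·Ac: (-625/71064)·329/125 + 187/432·82/187 = 1/6 ✓
b·c³: (-207/752)·(-1/27) + (-625/71064)·2744/125 + 187/432·1 = 1/4 ✓
b·(c∘Ac): (-625/71064)·4606/625 + 187/432·82/187 = 1/8 ✓
b·Ac²: (-625/71064)·(-329/375) + 187/432·98/561 = 1/12 ✓
b·A²c: 187/432·18/187 = 1/24 ✓; 4 stages ⇒ order 4.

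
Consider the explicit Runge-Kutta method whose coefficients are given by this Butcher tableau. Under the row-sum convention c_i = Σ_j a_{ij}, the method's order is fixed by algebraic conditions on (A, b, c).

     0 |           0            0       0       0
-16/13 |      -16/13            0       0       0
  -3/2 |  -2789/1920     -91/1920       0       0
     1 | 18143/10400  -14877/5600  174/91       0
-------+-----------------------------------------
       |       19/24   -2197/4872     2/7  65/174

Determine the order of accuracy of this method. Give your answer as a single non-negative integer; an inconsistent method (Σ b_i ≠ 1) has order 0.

b = (19/24, -2197/4872, 2/7, 65/174)
c = (0, -16/13, -3/2, 1)
Ac = (0, 0, 7/120, 261/650)
Σ b_i: 19/24·1 + (-2197/4872)·1 + 2/7·1 + 65/174·1 = 1 ✓
b·c: (-2197/4872)·(-16/13) + 2/7·(-3/2) + 65/174·1 = 1/2 ✓
b·c²: (-2197/4872)·256/169 + 2/7·9/4 + 65/174·1 = 1/3 ✓
b·Ac: 2/7·7/120 + 65/174·261/650 = 1/6 ✓
b·c³: (-2197/4872)·(-4096/2197) + 2/7·(-27/8) + 65/174·1 = 1/4 ✓
b·(c∘Ac): 2/7·(-7/80) + 65/174·261/650 = 1/8 ✓
b·Ac²: 2/7·(-14/195) + 65/174·2349/8450 = 1/12 ✓
b·A²c: 65/174·29/260 = 1/24 ✓; 4 stages ⇒ order 4.

4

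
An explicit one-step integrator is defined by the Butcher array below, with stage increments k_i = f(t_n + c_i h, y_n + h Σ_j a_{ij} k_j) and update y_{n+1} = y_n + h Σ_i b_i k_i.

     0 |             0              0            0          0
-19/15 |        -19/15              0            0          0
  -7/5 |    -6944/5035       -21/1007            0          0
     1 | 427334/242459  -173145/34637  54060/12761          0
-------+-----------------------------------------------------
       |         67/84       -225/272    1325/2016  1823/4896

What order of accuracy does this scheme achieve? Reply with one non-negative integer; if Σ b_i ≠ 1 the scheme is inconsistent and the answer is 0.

b = (67/84, -225/272, 1325/2016, 1823/4896)
c = (0, -19/15, -7/5, 1)
Ac = (0, 0, 7/265, 731/1823)
Σ b_i: 67/84·1 + (-225/272)·1 + 1325/2016·1 + 1823/4896·1 = 1 ✓
b·c: (-225/272)·(-19/15) + 1325/2016·(-7/5) + 1823/4896·1 = 1/2 ✓
b·c²: (-225/272)·361/225 + 1325/2016·49/25 + 1823/4896·1 = 1/3 ✓
b·Ac: 1325/2016·7/265 + 1823/4896·731/1823 = 1/6 ✓
b·c³: (-225/272)·(-6859/3375) + 1325/2016·(-343/125) + 1823/4896·1 = 1/4 ✓
b·(c∘Ac): 1325/2016·(-49/1325) + 1823/4896·731/1823 = 1/8 ✓
b·Ac²: 1325/2016·(-133/3975) + 1823/4896·1547/5469 = 1/12 ✓
b·A²c: 1823/4896·204/1823 = 1/24 ✓; 4 stages ⇒ order 4.

4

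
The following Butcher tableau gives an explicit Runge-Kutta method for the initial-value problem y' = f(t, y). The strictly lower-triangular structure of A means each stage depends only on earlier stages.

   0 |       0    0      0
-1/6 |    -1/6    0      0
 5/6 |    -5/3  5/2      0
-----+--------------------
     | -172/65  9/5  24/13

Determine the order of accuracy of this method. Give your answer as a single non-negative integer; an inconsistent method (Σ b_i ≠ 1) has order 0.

b = (-172/65, 9/5, 24/13)
c = (0, -1/6, 5/6)
Ac = (0, 0, -5/12)
Σ b_i: (-172/65)·1 + 9/5·1 + 24/13·1 = 1 ✓
b·c: 9/5·(-1/6) + 24/13·5/6 = 161/130 ≠ 1/2 ⇒ order 1.

1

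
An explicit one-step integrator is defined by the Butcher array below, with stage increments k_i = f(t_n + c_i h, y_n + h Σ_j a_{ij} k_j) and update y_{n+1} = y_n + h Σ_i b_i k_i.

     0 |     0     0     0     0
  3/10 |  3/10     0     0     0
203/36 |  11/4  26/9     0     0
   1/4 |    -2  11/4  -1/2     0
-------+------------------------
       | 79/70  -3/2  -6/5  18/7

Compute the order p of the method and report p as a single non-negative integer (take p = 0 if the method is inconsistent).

1

b = (79/70, -3/2, -6/5, 18/7)
c = (0, 3/10, 203/36, 1/4)
Ac = (0, 0, 13/15, -359/180)
Σ b_i: 79/70·1 + (-3/2)·1 + (-6/5)·1 + 18/7·1 = 1 ✓
b·c: (-3/2)·3/10 + (-6/5)·203/36 + 18/7·1/4 = -2761/420 ≠ 1/2 ⇒ order 1.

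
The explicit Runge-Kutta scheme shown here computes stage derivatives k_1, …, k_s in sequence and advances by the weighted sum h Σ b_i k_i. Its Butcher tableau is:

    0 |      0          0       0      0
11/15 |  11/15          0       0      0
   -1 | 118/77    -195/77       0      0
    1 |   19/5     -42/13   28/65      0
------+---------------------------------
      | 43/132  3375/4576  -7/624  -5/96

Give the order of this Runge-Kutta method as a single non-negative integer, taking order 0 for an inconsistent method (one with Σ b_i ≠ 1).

b = (43/132, 3375/4576, -7/624, -5/96)
c = (0, 11/15, -1, 1)
Ac = (0, 0, -13/7, -14/5)
Σ b_i: 43/132·1 + 3375/4576·1 + (-7/624)·1 + (-5/96)·1 = 1 ✓
b·c: 3375/4576·11/15 + (-7/624)·(-1) + (-5/96)·1 = 1/2 ✓
b·c²: 3375/4576·121/225 + (-7/624)·1 + (-5/96)·1 = 1/3 ✓
b·Ac: (-7/624)·(-13/7) + (-5/96)·(-14/5) = 1/6 ✓
b·c³: 3375/4576·1331/3375 + (-7/624)·(-1) + (-5/96)·1 = 1/4 ✓
b·(c∘Ac): (-7/624)·13/7 + (-5/96)·(-14/5) = 1/8 ✓
b·Ac²: (-7/624)·(-143/105) + (-5/96)·(-98/75) = 1/12 ✓
b·A²c: (-5/96)·(-4/5) = 1/24 ✓; 4 stages ⇒ order 4.

4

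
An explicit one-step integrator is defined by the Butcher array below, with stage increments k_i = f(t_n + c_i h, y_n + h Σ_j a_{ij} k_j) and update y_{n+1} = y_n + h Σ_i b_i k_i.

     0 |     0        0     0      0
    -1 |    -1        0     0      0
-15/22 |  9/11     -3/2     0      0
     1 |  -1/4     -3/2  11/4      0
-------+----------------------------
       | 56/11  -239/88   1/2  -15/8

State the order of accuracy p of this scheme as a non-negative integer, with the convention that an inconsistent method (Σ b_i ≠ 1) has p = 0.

b = (56/11, -239/88, 1/2, -15/8)
c = (0, -1, -15/22, 1)
Ac = (0, 0, 3/2, -3/8)
Σ b_i: 56/11·1 + (-239/88)·1 + 1/2·1 + (-15/8)·1 = 1 ✓
b·c: (-239/88)·(-1) + 1/2·(-15/22) + (-15/8)·1 = 1/2 ✓
b·c²: (-239/88)·1 + 1/2·225/484 + (-15/8)·1 = -4219/968 ≠ 1/3 ⇒ order 2.
b·Ac: 1/2·3/2 + (-15/8)·(-3/8) = 93/64 ≠ 1/6

2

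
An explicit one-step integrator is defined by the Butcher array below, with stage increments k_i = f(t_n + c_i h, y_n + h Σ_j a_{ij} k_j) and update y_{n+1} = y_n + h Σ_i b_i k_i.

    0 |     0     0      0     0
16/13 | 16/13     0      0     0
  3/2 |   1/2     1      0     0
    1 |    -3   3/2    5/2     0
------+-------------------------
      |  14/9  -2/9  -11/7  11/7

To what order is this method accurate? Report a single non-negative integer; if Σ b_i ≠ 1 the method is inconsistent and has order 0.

b = (14/9, -2/9, -11/7, 11/7)
c = (0, 16/13, 3/2, 1)
Ac = (0, 0, 16/13, 291/52)
Σ b_i: 14/9·1 + (-2/9)·1 + (-11/7)·1 + 11/7·1 = 4/3 ≠ 1 ⇒ order 0.

0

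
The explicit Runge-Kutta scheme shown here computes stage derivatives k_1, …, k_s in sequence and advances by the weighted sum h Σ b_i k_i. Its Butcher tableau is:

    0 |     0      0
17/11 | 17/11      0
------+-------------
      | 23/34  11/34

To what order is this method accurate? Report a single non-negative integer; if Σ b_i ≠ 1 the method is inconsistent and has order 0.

b = (23/34, 11/34)
c = (0, 17/11)
Σ b_i: 23/34·1 + 11/34·1 = 1 ✓
b·c: 11/34·17/11 = 1/2 ✓; 2 stages ⇒ order 2.

2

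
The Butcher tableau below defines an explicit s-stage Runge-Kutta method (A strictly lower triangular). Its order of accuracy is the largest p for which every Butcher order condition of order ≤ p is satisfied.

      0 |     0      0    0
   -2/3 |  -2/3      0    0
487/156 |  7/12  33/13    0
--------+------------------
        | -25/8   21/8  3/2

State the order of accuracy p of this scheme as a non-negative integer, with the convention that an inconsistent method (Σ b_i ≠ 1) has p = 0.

b = (-25/8, 21/8, 3/2)
c = (0, -2/3, 487/156)
Ac = (0, 0, -22/13)
Σ b_i: (-25/8)·1 + 21/8·1 + 3/2·1 = 1 ✓
b·c: 21/8·(-2/3) + 3/2·487/156 = 305/104 ≠ 1/2 ⇒ order 1.

1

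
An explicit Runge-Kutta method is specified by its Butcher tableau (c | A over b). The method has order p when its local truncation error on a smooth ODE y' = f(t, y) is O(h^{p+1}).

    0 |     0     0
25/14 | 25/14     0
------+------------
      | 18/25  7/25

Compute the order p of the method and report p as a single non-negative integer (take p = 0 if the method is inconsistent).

2

b = (18/25, 7/25)
c = (0, 25/14)
Σ b_i: 18/25·1 + 7/25·1 = 1 ✓
b·c: 7/25·25/14 = 1/2 ✓; 2 stages ⇒ order 2.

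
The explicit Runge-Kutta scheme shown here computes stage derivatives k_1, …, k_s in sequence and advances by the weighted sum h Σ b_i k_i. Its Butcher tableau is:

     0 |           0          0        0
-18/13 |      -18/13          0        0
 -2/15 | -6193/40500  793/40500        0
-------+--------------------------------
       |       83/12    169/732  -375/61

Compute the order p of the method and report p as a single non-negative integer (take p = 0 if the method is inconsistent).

b = (83/12, 169/732, -375/61)
c = (0, -18/13, -2/15)
Ac = (0, 0, -61/2250)
Σ b_i: 83/12·1 + 169/732·1 + (-375/61)·1 = 1 ✓
b·c: 169/732·(-18/13) + (-375/61)·(-2/15) = 1/2 ✓
b·c²: 169/732·324/169 + (-375/61)·4/225 = 1/3 ✓
b·Ac: (-375/61)·(-61/2250) = 1/6 ✓; 3 stages ⇒ order 3.

3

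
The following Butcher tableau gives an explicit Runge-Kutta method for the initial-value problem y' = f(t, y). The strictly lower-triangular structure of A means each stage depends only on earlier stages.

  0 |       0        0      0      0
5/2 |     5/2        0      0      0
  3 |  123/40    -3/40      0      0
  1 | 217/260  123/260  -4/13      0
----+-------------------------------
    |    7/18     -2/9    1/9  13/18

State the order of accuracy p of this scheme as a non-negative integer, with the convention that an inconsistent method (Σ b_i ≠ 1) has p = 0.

4

b = (7/18, -2/9, 1/9, 13/18)
c = (0, 5/2, 3, 1)
Ac = (0, 0, -3/16, 27/104)
Σ b_i: 7/18·1 + (-2/9)·1 + 1/9·1 + 13/18·1 = 1 ✓
b·c: (-2/9)·5/2 + 1/9·3 + 13/18·1 = 1/2 ✓
b·c²: (-2/9)·25/4 + 1/9·9 + 13/18·1 = 1/3 ✓
b·Ac: 1/9·(-3/16) + 13/18·27/104 = 1/6 ✓
b·c³: (-2/9)·125/8 + 1/9·27 + 13/18·1 = 1/4 ✓
b·(c∘Ac): 1/9·(-9/16) + 13/18·27/104 = 1/8 ✓
b·Ac²: 1/9·(-15/32) + 13/18·3/16 = 1/12 ✓
b·A²c: 13/18·3/52 = 1/24 ✓; 4 stages ⇒ order 4.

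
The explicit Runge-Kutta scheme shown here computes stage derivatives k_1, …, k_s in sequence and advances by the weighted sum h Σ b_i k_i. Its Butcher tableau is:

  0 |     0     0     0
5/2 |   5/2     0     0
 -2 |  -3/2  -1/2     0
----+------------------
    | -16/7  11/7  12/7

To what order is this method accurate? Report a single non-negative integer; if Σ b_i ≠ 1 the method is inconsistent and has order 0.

2

b = (-16/7, 11/7, 12/7)
c = (0, 5/2, -2)
Ac = (0, 0, -5/4)
Σ b_i: (-16/7)·1 + 11/7·1 + 12/7·1 = 1 ✓
b·c: 11/7·5/2 + 12/7·(-2) = 1/2 ✓
b·c²: 11/7·25/4 + 12/7·4 = 467/28 ≠ 1/3 ⇒ order 2.
b·Ac: 12/7·(-5/4) = -15/7 ≠ 1/6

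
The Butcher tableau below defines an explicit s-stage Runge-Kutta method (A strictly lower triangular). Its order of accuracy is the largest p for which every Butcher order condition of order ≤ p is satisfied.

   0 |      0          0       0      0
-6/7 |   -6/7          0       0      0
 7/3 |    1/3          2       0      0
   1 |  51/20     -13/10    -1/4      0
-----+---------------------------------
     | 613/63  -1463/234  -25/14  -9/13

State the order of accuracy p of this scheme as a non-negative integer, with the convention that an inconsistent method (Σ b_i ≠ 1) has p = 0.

2

b = (613/63, -1463/234, -25/14, -9/13)
c = (0, -6/7, 7/3, 1)
Ac = (0, 0, -12/7, 223/420)
Σ b_i: 613/63·1 + (-1463/234)·1 + (-25/14)·1 + (-9/13)·1 = 1 ✓
b·c: (-1463/234)·(-6/7) + (-25/14)·7/3 + (-9/13)·1 = 1/2 ✓
b·c²: (-1463/234)·36/49 + (-25/14)·49/9 + (-9/13)·1 = -1891/126 ≠ 1/3 ⇒ order 2.
b·Ac: (-25/14)·(-12/7) + (-9/13)·223/420 = 34317/12740 ≠ 1/6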